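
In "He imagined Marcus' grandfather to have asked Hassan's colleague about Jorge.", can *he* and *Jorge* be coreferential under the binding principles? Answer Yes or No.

*Jorge* is an R-expression; Principle C requires it to be free (not bound by any c-commanding expression).
— he: subject of the matrix clause; the pronoun c-commands the R-expression — coreference blocked (Principle C).

No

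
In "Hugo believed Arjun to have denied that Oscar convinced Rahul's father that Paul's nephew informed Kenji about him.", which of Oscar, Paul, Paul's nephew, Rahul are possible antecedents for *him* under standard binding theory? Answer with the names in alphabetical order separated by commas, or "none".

*him* is a pronoun; Principle B requires it to be free in its binding domain — the clause headed by 'informed'.
— Oscar: subject of the clause headed by 'convinced'; c-commands the pronoun but lies outside its binding domain — allowed.
— Paul: possessor inside the subject DP of the clause headed by 'informed'; does not c-command the pronoun — Principle B does not apply; allowed.
— Paul's nephew: subject of the clause headed by 'informed'; c-commands the pronoun within its binding domain — blocked (Principle B).
— Rahul: possessor inside the object DP of the clause headed by 'convinced'; does not c-command the pronoun — Principle B does not apply; allowed.

Oscar, Paul, Rahul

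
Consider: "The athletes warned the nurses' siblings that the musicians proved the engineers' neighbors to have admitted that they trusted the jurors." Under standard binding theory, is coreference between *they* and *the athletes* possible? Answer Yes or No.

Yes

*the athletes* is an R-expression; Principle C requires it to be free (not bound by any c-commanding expression).
— they: subject of the clause headed by 'trusted'; the pronoun does not c-command the R-expression — coreference allowed.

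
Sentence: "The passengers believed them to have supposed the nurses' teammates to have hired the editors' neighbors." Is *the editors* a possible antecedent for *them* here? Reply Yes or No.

No

*them* is a pronoun; Principle B requires it to be free in its binding domain — the matrix clause.
— the editors: possessor inside the object DP of the clause headed by 'hired'; is c-commanded by the pronoun; coreference would bind this R-expression — blocked (Principle C).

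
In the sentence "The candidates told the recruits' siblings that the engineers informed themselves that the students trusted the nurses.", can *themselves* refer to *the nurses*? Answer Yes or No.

*themselves* is a reflexive; Principle A requires it to be bound within its binding domain — the clause headed by 'informed'.
— the nurses: object of the clause headed by 'trusted'; does not c-command the reflexive — cannot bind it (Principle A).

No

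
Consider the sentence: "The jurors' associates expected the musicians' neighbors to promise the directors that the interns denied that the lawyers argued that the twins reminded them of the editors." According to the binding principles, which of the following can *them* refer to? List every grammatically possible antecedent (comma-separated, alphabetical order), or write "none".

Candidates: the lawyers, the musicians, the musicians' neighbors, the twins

*them* is a pronoun; Principle B requires it to be free in its binding domain — the clause headed by 'reminded'.
— the lawyers: subject of the clause headed by 'argued'; c-commands the pronoun but lies outside its binding domain — allowed.
— the musicians: possessor inside the subject DP of the clause headed by 'promise'; does not c-command the pronoun — Principle B does not apply; allowed.
— the musicians' neighbors: subject of the clause headed by 'promise'; c-commands the pronoun but lies outside its binding domain — allowed.
— the twins: subject of the clause headed by 'reminded'; c-commands the pronoun within its binding domain — blocked (Principle B).

the lawyers, the musicians, the musicians' neighbors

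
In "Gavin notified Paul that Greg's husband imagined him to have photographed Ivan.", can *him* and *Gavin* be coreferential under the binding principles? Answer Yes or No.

*Gavin* is an R-expression; Principle C requires it to be free (not bound by any c-commanding expression).
— him: subject of the clause headed by 'photographed'; the pronoun does not c-command the R-expression — coreference allowed.

Yes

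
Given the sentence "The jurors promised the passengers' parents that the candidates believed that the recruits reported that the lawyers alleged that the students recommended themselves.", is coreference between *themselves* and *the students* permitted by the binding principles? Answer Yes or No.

Yes

*themselves* is a reflexive; Principle A requires it to be bound within its binding domain — the clause headed by 'recommended'.
— the students: subject of the clause headed by 'recommended'; c-commands the reflexive within its binding domain — allowed (Principle A).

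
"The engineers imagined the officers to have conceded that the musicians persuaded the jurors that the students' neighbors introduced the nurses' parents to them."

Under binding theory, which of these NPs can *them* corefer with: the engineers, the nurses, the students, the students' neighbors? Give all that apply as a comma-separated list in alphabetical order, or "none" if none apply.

the engineers, the nurses, the students

*them* is a pronoun; Principle B requires it to be free in its binding domain — the clause headed by 'introduced'.
— the engineers: subject of the matrix clause; c-commands the pronoun but lies outside its binding domain — allowed.
— the nurses: possessor inside the object DP of the clause headed by 'introduced'; does not c-command the pronoun — Principle B does not apply; allowed.
— the students: possessor inside the subject DP of the clause headed by 'introduced'; does not c-command the pronoun — Principle B does not apply; allowed.
— the students' neighbors: subject of the clause headed by 'introduced'; c-commands the pronoun within its binding domain — blocked (Principle B).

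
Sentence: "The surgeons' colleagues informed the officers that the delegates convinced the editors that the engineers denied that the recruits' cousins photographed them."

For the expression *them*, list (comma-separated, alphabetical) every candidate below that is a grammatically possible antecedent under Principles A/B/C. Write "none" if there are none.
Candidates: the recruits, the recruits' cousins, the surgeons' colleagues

*them* is a pronoun; Principle B requires it to be free in its binding domain — the clause headed by 'photographed'.
— the recruits: possessor inside the subject DP of the clause headed by 'photographed'; does not c-command the pronoun — Principle B does not apply; allowed.
— the recruits' cousins: subject of the clause headed by 'photographed'; c-commands the pronoun within its binding domain — blocked (Principle B).
— the surgeons' colleagues: subject of the matrix clause; c-commands the pronoun but lies outside its binding domain — allowed.

the recruits, the surgeons' colleagues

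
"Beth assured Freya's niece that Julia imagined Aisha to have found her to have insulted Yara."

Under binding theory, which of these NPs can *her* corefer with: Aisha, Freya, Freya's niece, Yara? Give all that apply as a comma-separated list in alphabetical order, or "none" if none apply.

Freya, Freya's niece

*her* is a pronoun; Principle B requires it to be free in its binding domain — the clause headed by 'found'.
— Aisha: subject of the clause headed by 'found'; c-commands the pronoun within its binding domain — blocked (Principle B).
— Freya: possessor inside the object DP of the matrix clause; does not c-command the pronoun — Principle B does not apply; allowed.
— Freya's niece: object of the matrix clause; c-commands the pronoun but lies outside its binding domain — allowed.
— Yara: object of the clause headed by 'insulted'; is c-commanded by the pronoun; coreference would bind this R-expression — blocked (Principle C).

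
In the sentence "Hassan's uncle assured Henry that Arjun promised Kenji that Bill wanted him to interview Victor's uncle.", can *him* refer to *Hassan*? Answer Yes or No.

*him* is a pronoun; Principle B requires it to be free in its binding domain — the clause headed by 'wanted'.
— Hassan: possessor inside the subject DP of the matrix clause; does not c-command the pronoun — Principle B does not apply; allowed.

Yes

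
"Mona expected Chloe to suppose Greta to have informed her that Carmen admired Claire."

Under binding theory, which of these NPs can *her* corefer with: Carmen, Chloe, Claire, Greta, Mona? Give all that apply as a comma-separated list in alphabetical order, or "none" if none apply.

*her* is a pronoun; Principle B requires it to be free in its binding domain — the clause headed by 'informed'.
— Carmen: subject of the clause headed by 'admired'; is c-commanded by the pronoun; coreference would bind this R-expression — blocked (Principle C).
— Chloe: subject of the clause headed by 'suppose'; c-commands the pronoun but lies outside its binding domain — allowed.
— Claire: object of the clause headed by 'admired'; is c-commanded by the pronoun; coreference would bind this R-expression — blocked (Principle C).
— Greta: subject of the clause headed by 'informed'; c-commands the pronoun within its binding domain — blocked (Principle B).
— Mona: subject of the matrix clause; c-commands the pronoun but lies outside its binding domain — allowed.

Chloe, Mona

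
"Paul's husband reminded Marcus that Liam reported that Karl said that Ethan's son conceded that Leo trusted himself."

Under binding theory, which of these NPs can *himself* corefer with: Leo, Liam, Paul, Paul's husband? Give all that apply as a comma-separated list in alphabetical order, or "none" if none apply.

Leo

*himself* is a reflexive; Principle A requires it to be bound within its binding domain — the clause headed by 'trusted'.
— Leo: subject of the clause headed by 'trusted'; c-commands the reflexive within its binding domain — allowed (Principle A).
— Liam: subject of the clause headed by 'reported'; c-commands the reflexive but lies outside its binding domain — cannot bind it (Principle A).
— Paul: possessor inside the subject DP of the matrix clause; does not c-command the reflexive — cannot bind it (Principle A).
— Paul's husband: subject of the matrix clause; c-commands the reflexive but lies outside its binding domain — cannot bind it (Principle A).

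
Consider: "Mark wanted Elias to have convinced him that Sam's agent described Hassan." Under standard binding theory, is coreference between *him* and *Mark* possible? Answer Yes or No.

*Mark* is an R-expression; Principle C requires it to be free (not bound by any c-commanding expression).
— him: object of the clause headed by 'convinced'; the pronoun does not c-command the R-expression — coreference allowed.

Yes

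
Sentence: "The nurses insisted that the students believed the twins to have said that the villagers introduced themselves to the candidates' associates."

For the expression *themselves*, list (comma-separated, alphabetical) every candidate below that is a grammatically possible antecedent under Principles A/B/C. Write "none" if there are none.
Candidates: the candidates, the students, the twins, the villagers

*themselves* is a reflexive; Principle A requires it to be bound within its binding domain — the clause headed by 'introduced'.
— the candidates: possessor inside the second object DP of the clause headed by 'introduced'; does not c-command the reflexive — cannot bind it (Principle A).
— the students: subject of the clause headed by 'believed'; c-commands the reflexive but lies outside its binding domain — cannot bind it (Principle A).
— the twins: subject of the clause headed by 'said'; c-commands the reflexive but lies outside its binding domain — cannot bind it (Principle A).
— the villagers: subject of the clause headed by 'introduced'; c-commands the reflexive within its binding domain — allowed (Principle A).

the villagers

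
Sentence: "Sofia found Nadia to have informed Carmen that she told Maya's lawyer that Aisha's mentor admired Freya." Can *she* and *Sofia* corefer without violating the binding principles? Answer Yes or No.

Yes

*Sofia* is an R-expression; Principle C requires it to be free (not bound by any c-commanding expression).
— she: subject of the clause headed by 'told'; the pronoun does not c-command the R-expression — coreference allowed.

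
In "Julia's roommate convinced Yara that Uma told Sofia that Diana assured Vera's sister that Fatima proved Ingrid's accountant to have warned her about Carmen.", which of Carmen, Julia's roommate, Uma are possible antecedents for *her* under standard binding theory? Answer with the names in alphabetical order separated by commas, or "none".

Julia's roommate, Uma

*her* is a pronoun; Principle B requires it to be free in its binding domain — the clause headed by 'warned'.
— Carmen: second object of the clause headed by 'warned'; is c-commanded by the pronoun; coreference would bind this R-expression — blocked (Principle C).
— Julia's roommate: subject of the matrix clause; c-commands the pronoun but lies outside its binding domain — allowed.
— Uma: subject of the clause headed by 'told'; c-commands the pronoun but lies outside its binding domain — allowed.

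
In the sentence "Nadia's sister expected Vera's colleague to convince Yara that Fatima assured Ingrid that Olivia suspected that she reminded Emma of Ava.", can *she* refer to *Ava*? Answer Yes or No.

No

*she* is a pronoun; Principle B requires it to be free in its binding domain — the clause headed by 'reminded'.
— Ava: second object of the clause headed by 'reminded'; is c-commanded by the pronoun; coreference would bind this R-expression — blocked (Principle C).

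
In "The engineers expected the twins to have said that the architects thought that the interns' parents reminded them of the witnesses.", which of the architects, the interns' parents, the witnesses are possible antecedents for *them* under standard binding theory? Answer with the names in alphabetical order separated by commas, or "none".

*them* is a pronoun; Principle B requires it to be free in its binding domain — the clause headed by 'reminded'.
— the architects: subject of the clause headed by 'thought'; c-commands the pronoun but lies outside its binding domain — allowed.
— the interns' parents: subject of the clause headed by 'reminded'; c-commands the pronoun within its binding domain — blocked (Principle B).
— the witnesses: second object of the clause headed by 'reminded'; is c-commanded by the pronoun; coreference would bind this R-expression — blocked (Principle C).

the architects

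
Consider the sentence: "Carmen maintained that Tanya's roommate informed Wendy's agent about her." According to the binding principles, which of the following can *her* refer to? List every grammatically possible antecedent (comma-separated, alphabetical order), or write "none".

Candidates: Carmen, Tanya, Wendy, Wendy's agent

*her* is a pronoun; Principle B requires it to be free in its binding domain — the clause headed by 'informed'.
— Carmen: subject of the matrix clause; c-commands the pronoun but lies outside its binding domain — allowed.
— Tanya: possessor inside the subject DP of the clause headed by 'informed'; does not c-command the pronoun — Principle B does not apply; allowed.
— Wendy: possessor inside the object DP of the clause headed by 'informed'; does not c-command the pronoun — Principle B does not apply; allowed.
— Wendy's agent: object of the clause headed by 'informed'; c-commands the pronoun within its binding domain — blocked (Principle B).

Carmen, Tanya, Wendy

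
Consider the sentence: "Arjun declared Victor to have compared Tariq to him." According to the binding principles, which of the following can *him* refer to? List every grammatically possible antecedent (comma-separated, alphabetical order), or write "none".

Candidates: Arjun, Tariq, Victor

*him* is a pronoun; Principle B requires it to be free in its binding domain — the clause headed by 'compared'.
— Arjun: subject of the matrix clause; c-commands the pronoun but lies outside its binding domain — allowed.
— Tariq: object of the clause headed by 'compared'; c-commands the pronoun within its binding domain — blocked (Principle B).
— Victor: subject of the clause headed by 'compared'; c-commands the pronoun within its binding domain — blocked (Principle B).

Arjun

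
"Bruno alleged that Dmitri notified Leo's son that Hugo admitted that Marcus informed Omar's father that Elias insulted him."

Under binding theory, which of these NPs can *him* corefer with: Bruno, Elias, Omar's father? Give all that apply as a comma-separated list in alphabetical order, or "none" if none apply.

Bruno, Omar's father

*him* is a pronoun; Principle B requires it to be free in its binding domain — the clause headed by 'insulted'.
— Bruno: subject of the matrix clause; c-commands the pronoun but lies outside its binding domain — allowed.
— Elias: subject of the clause headed by 'insulted'; c-commands the pronoun within its binding domain — blocked (Principle B).
— Omar's father: object of the clause headed by 'informed'; c-commands the pronoun but lies outside its binding domain — allowed.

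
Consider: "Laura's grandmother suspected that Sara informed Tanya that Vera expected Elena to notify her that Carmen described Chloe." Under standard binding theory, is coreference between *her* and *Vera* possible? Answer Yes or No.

*Vera* is an R-expression; Principle C requires it to be free (not bound by any c-commanding expression).
— her: object of the clause headed by 'notify'; the pronoun does not c-command the R-expression — coreference allowed.

Yes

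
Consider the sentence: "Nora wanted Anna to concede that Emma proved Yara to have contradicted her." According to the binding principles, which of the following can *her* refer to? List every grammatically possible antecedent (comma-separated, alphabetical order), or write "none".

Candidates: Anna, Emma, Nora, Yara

Anna, Emma, Nora

*her* is a pronoun; Principle B requires it to be free in its binding domain — the clause headed by 'contradicted'.
— Anna: subject of the clause headed by 'concede'; c-commands the pronoun but lies outside its binding domain — allowed.
— Emma: subject of the clause headed by 'proved'; c-commands the pronoun but lies outside its binding domain — allowed.
— Nora: subject of the matrix clause; c-commands the pronoun but lies outside its binding domain — allowed.
— Yara: subject of the clause headed by 'contradicted'; c-commands the pronoun within its binding domain — blocked (Principle B).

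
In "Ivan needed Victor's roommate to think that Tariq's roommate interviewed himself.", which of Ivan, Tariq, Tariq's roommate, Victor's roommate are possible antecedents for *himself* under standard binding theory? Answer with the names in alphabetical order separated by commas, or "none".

Tariq's roommate

*himself* is a reflexive; Principle A requires it to be bound within its binding domain — the clause headed by 'interviewed'.
— Ivan: subject of the matrix clause; c-commands the reflexive but lies outside its binding domain — cannot bind it (Principle A).
— Tariq: possessor inside the subject DP of the clause headed by 'interviewed'; does not c-command the reflexive — cannot bind it (Principle A).
— Tariq's roommate: subject of the clause headed by 'interviewed'; c-commands the reflexive within its binding domain — allowed (Principle A).
— Victor's roommate: subject of the clause headed by 'think'; c-commands the reflexive but lies outside its binding domain — cannot bind it (Principle A).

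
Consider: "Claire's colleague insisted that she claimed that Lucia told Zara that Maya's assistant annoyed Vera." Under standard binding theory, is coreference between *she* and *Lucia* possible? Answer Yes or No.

*Lucia* is an R-expression; Principle C requires it to be free (not bound by any c-commanding expression).
— she: subject of the clause headed by 'claimed'; the pronoun c-commands the R-expression — coreference blocked (Principle C).

No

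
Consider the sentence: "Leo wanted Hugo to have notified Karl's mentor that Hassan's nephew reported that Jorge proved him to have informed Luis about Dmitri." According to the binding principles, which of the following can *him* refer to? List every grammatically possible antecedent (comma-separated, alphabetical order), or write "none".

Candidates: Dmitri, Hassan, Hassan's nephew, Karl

Hassan, Hassan's nephew, Karl

*him* is a pronoun; Principle B requires it to be free in its binding domain — the clause headed by 'proved'.
— Dmitri: second object of the clause headed by 'informed'; is c-commanded by the pronoun; coreference would bind this R-expression — blocked (Principle C).
— Hassan: possessor inside the subject DP of the clause headed by 'reported'; does not c-command the pronoun — Principle B does not apply; allowed.
— Hassan's nephew: subject of the clause headed by 'reported'; c-commands the pronoun but lies outside its binding domain — allowed.
— Karl: possessor inside the object DP of the clause headed by 'notified'; does not c-command the pronoun — Principle B does not apply; allowed.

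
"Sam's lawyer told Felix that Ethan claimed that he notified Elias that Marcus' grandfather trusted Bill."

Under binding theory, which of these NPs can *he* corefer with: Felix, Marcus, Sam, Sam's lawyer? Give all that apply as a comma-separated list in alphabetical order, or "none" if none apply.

Felix, Sam, Sam's lawyer

*he* is a pronoun; Principle B requires it to be free in its binding domain — the clause headed by 'notified'.
— Felix: object of the matrix clause; c-commands the pronoun but lies outside its binding domain — allowed.
— Marcus: possessor inside the subject DP of the clause headed by 'trusted'; is c-commanded by the pronoun; coreference would bind this R-expression — blocked (Principle C).
— Sam: possessor inside the subject DP of the matrix clause; does not c-command the pronoun — Principle B does not apply; allowed.
— Sam's lawyer: subject of the matrix clause; c-commands the pronoun but lies outside its binding domain — allowed.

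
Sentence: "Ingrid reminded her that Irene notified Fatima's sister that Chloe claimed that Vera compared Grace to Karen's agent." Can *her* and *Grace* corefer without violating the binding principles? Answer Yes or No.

*Grace* is an R-expression; Principle C requires it to be free (not bound by any c-commanding expression).
— her: object of the matrix clause; the pronoun c-commands the R-expression — coreference blocked (Principle C).

No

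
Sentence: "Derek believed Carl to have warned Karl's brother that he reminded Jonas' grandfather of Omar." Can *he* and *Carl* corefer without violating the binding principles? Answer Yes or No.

*Carl* is an R-expression; Principle C requires it to be free (not bound by any c-commanding expression).
— he: subject of the clause headed by 'reminded'; the pronoun does not c-command the R-expression — coreference allowed.

Yes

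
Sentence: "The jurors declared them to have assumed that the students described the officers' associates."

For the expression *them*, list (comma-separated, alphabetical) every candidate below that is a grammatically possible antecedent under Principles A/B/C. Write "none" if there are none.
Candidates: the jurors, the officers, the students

*them* is a pronoun; Principle B requires it to be free in its binding domain — the matrix clause.
— the jurors: subject of the matrix clause; c-commands the pronoun within its binding domain — blocked (Principle B).
— the officers: possessor inside the object DP of the clause headed by 'described'; is c-commanded by the pronoun; coreference would bind this R-expression — blocked (Principle C).
— the students: subject of the clause headed by 'described'; is c-commanded by the pronoun; coreference would bind this R-expression — blocked (Principle C).

none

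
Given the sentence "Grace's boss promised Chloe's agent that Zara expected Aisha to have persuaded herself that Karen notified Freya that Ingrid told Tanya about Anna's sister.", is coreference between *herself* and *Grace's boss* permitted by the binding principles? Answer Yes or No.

*herself* is a reflexive; Principle A requires it to be bound within its binding domain — the clause headed by 'persuaded'.
— Grace's boss: subject of the matrix clause; c-commands the reflexive but lies outside its binding domain — cannot bind it (Principle A).

No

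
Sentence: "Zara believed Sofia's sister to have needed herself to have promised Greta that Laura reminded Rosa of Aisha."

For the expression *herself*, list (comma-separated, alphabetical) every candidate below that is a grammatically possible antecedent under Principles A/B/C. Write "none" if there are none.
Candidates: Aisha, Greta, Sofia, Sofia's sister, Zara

Sofia's sister

*herself* is a reflexive; Principle A requires it to be bound within its binding domain — the clause headed by 'needed'.
— Aisha: second object of the clause headed by 'reminded'; does not c-command the reflexive — cannot bind it (Principle A).
— Greta: object of the clause headed by 'promised'; does not c-command the reflexive — cannot bind it (Principle A).
— Sofia: possessor inside the subject DP of the clause headed by 'needed'; does not c-command the reflexive — cannot bind it (Principle A).
— Sofia's sister: subject of the clause headed by 'needed'; c-commands the reflexive within its binding domain — allowed (Principle A).
— Zara: subject of the matrix clause; c-commands the reflexive but lies outside its binding domain — cannot bind it (Principle A).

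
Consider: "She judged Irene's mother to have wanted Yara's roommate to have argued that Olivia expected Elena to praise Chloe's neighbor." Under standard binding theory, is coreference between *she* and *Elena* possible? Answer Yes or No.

*Elena* is an R-expression; Principle C requires it to be free (not bound by any c-commanding expression).
— she: subject of the matrix clause; the pronoun c-commands the R-expression — coreference blocked (Principle C).

No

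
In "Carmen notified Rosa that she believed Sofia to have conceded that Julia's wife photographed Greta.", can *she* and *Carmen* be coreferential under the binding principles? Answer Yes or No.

*Carmen* is an R-expression; Principle C requires it to be free (not bound by any c-commanding expression).
— she: subject of the clause headed by 'believed'; the pronoun does not c-command the R-expression — coreference allowed.

Yes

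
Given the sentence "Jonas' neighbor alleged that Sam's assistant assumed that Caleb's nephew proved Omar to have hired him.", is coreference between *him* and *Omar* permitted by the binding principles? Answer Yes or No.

*him* is a pronoun; Principle B requires it to be free in its binding domain — the clause headed by 'hired'.
— Omar: subject of the clause headed by 'hired'; c-commands the pronoun within its binding domain — blocked (Principle B).

No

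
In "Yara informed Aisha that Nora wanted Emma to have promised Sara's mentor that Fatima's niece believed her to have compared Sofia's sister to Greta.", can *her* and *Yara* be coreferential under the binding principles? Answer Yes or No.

Yes

*Yara* is an R-expression; Principle C requires it to be free (not bound by any c-commanding expression).
— her: subject of the clause headed by 'compared'; the pronoun does not c-command the R-expression — coreference allowed.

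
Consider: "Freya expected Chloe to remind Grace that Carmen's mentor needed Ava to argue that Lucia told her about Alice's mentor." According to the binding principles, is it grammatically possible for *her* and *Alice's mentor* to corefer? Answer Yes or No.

*her* is a pronoun; Principle B requires it to be free in its binding domain — the clause headed by 'told'.
— Alice's mentor: second object of the clause headed by 'told'; is c-commanded by the pronoun; coreference would bind this R-expression — blocked (Principle C).

No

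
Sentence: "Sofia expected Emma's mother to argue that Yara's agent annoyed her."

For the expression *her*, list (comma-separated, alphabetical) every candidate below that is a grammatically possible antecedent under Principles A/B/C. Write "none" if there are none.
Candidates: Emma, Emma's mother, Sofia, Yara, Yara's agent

*her* is a pronoun; Principle B requires it to be free in its binding domain — the clause headed by 'annoyed'.
— Emma: possessor inside the subject DP of the clause headed by 'argue'; does not c-command the pronoun — Principle B does not apply; allowed.
— Emma's mother: subject of the clause headed by 'argue'; c-commands the pronoun but lies outside its binding domain — allowed.
— Sofia: subject of the matrix clause; c-commands the pronoun but lies outside its binding domain — allowed.
— Yara: possessor inside the subject DP of the clause headed by 'annoyed'; does not c-command the pronoun — Principle B does not apply; allowed.
— Yara's agent: subject of the clause headed by 'annoyed'; c-commands the pronoun within its binding domain — blocked (Principle B).

Emma, Emma's mother, Sofia, Yara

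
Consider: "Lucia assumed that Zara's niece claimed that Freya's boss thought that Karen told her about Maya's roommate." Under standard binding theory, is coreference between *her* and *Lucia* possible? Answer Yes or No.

*Lucia* is an R-expression; Principle C requires it to be free (not bound by any c-commanding expression).
— her: object of the clause headed by 'told'; the pronoun does not c-command the R-expression — coreference allowed.

Yes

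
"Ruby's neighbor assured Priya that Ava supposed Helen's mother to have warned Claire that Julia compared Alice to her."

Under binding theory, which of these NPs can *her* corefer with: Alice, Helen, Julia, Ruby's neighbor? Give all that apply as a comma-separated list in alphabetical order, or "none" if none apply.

*her* is a pronoun; Principle B requires it to be free in its binding domain — the clause headed by 'compared'.
— Alice: object of the clause headed by 'compared'; c-commands the pronoun within its binding domain — blocked (Principle B).
— Helen: possessor inside the subject DP of the clause headed by 'warned'; does not c-command the pronoun — Principle B does not apply; allowed.
— Julia: subject of the clause headed by 'compared'; c-commands the pronoun within its binding domain — blocked (Principle B).
— Ruby's neighbor: subject of the matrix clause; c-commands the pronoun but lies outside its binding domain — allowed.

Helen, Ruby's neighbor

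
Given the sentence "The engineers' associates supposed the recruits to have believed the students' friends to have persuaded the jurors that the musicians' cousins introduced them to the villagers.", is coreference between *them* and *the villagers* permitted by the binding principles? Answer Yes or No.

No

*them* is a pronoun; Principle B requires it to be free in its binding domain — the clause headed by 'introduced'.
— the villagers: second object of the clause headed by 'introduced'; is c-commanded by the pronoun; coreference would bind this R-expression — blocked (Principle C).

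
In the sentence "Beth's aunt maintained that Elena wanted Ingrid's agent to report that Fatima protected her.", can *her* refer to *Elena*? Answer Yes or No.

*her* is a pronoun; Principle B requires it to be free in its binding domain — the clause headed by 'protected'.
— Elena: subject of the clause headed by 'wanted'; c-commands the pronoun but lies outside its binding domain — allowed.

Yes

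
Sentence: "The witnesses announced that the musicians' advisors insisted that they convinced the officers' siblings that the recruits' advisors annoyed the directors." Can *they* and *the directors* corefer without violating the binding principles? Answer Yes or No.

No

*the directors* is an R-expression; Principle C requires it to be free (not bound by any c-commanding expression).
— they: subject of the clause headed by 'convinced'; the pronoun c-commands the R-expression — coreference blocked (Principle C).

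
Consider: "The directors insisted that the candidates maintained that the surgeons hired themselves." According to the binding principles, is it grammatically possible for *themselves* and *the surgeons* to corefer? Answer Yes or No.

*themselves* is a reflexive; Principle A requires it to be bound within its binding domain — the clause headed by 'hired'.
— the surgeons: subject of the clause headed by 'hired'; c-commands the reflexive within its binding domain — allowed (Principle A).

Yes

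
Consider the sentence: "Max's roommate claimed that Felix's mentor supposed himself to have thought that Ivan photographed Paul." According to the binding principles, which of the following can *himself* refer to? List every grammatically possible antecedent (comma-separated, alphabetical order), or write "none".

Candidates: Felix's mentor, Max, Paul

Felix's mentor

*himself* is a reflexive; Principle A requires it to be bound within its binding domain — the clause headed by 'supposed'.
— Felix's mentor: subject of the clause headed by 'supposed'; c-commands the reflexive within its binding domain — allowed (Principle A).
— Max: possessor inside the subject DP of the matrix clause; does not c-command the reflexive — cannot bind it (Principle A).
— Paul: object of the clause headed by 'photographed'; does not c-command the reflexive — cannot bind it (Principle A).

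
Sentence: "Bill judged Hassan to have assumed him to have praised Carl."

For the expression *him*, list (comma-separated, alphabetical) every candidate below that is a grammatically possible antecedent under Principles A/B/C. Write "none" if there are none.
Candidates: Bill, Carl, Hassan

*him* is a pronoun; Principle B requires it to be free in its binding domain — the clause headed by 'assumed'.
— Bill: subject of the matrix clause; c-commands the pronoun but lies outside its binding domain — allowed.
— Carl: object of the clause headed by 'praised'; is c-commanded by the pronoun; coreference would bind this R-expression — blocked (Principle C).
— Hassan: subject of the clause headed by 'assumed'; c-commands the pronoun within its binding domain — blocked (Principle B).

Bill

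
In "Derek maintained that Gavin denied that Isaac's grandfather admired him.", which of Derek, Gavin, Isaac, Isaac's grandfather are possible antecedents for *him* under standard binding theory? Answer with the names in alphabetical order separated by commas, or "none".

Derek, Gavin, Isaac

*him* is a pronoun; Principle B requires it to be free in its binding domain — the clause headed by 'admired'.
— Derek: subject of the matrix clause; c-commands the pronoun but lies outside its binding domain — allowed.
— Gavin: subject of the clause headed by 'denied'; c-commands the pronoun but lies outside its binding domain — allowed.
— Isaac: possessor inside the subject DP of the clause headed by 'admired'; does not c-command the pronoun — Principle B does not apply; allowed.
— Isaac's grandfather: subject of the clause headed by 'admired'; c-commands the pronoun within its binding domain — blocked (Principle B).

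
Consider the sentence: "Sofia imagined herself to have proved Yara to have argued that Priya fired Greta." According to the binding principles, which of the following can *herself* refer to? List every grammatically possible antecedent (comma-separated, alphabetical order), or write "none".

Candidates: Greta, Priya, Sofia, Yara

*herself* is a reflexive; Principle A requires it to be bound within its binding domain — the matrix clause.
— Greta: object of the clause headed by 'fired'; does not c-command the reflexive — cannot bind it (Principle A).
— Priya: subject of the clause headed by 'fired'; does not c-command the reflexive — cannot bind it (Principle A).
— Sofia: subject of the matrix clause; c-commands the reflexive within its binding domain — allowed (Principle A).
— Yara: subject of the clause headed by 'argued'; does not c-command the reflexive — cannot bind it (Principle A).

Sofia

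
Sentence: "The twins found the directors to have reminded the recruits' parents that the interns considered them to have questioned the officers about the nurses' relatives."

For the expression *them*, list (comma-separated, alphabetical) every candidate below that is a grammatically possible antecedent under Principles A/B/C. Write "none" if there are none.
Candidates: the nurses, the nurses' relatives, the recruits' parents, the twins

the recruits' parents, the twins

*them* is a pronoun; Principle B requires it to be free in its binding domain — the clause headed by 'considered'.
— the nurses: possessor inside the second object DP of the clause headed by 'questioned'; is c-commanded by the pronoun; coreference would bind this R-expression — blocked (Principle C).
— the nurses' relatives: second object of the clause headed by 'questioned'; is c-commanded by the pronoun; coreference would bind this R-expression — blocked (Principle C).
— the recruits' parents: object of the clause headed by 'reminded'; c-commands the pronoun but lies outside its binding domain — allowed.
— the twins: subject of the matrix clause; c-commands the pronoun but lies outside its binding domain — allowed.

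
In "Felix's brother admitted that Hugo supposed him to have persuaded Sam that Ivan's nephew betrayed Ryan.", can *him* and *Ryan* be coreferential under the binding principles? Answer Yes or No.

No

*Ryan* is an R-expression; Principle C requires it to be free (not bound by any c-commanding expression).
— him: subject of the clause headed by 'persuaded'; the pronoun c-commands the R-expression — coreference blocked (Principle C).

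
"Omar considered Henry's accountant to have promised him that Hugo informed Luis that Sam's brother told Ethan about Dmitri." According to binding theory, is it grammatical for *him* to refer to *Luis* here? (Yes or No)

No

*Luis* is an R-expression; Principle C requires it to be free (not bound by any c-commanding expression).
— him: object of the clause headed by 'promised'; the pronoun c-commands the R-expression — coreference blocked (Principle C).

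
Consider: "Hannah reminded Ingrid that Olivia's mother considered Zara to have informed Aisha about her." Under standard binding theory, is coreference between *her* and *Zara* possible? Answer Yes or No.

*Zara* is an R-expression; Principle C requires it to be free (not bound by any c-commanding expression).
— her: second object of the clause headed by 'informed'; the R-expression locally c-commands the pronoun — coreference blocked (Principle B on the pronoun).

No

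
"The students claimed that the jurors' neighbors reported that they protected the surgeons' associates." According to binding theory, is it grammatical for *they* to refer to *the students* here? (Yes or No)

*the students* is an R-expression; Principle C requires it to be free (not bound by any c-commanding expression).
— they: subject of the clause headed by 'protected'; the pronoun does not c-command the R-expression — coreference allowed.

Yes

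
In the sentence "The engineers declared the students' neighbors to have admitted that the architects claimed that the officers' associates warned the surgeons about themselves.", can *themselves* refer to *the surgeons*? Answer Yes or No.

*themselves* is a reflexive; Principle A requires it to be bound within its binding domain — the clause headed by 'warned'.
— the surgeons: object of the clause headed by 'warned'; c-commands the reflexive within its binding domain — allowed (Principle A).

Yes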